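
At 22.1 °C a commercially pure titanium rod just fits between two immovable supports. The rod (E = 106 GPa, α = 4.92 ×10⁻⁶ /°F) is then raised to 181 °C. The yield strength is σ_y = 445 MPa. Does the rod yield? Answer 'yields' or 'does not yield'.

α = 4.92×10⁻⁶/°F × 9/5 = 8.86×10⁻⁶/K.
ΔT = 158.9 K. Constrained thermal stress σ = E·α·ΔT = 106.0×10³ MPa × 8.86×10⁻⁶ × 158.9 = 149 MPa (compressive).
Compare to σ_y = 445 MPa: σ < σ_y, so it does not yield.

does not yield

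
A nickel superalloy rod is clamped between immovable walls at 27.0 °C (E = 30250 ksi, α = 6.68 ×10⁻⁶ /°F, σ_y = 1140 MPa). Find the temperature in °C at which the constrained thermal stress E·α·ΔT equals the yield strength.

482 °C

E = 30250 ksi = 208.6 GPa.
α = 6.68×10⁻⁶/°F × 9/5 = 12.0×10⁻⁶/K.
E·α·ΔT = 1140 MPa ⇒ ΔT = 1140 / (208.6×10³ × 12.0×10⁻⁶) = 454.6 K.
T = 27.0 + 454.6 = 481.6 °C.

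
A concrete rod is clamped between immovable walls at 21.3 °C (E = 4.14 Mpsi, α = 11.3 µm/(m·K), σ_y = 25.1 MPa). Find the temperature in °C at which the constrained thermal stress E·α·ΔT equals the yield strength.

99.1 °C

E = 4.14 Mpsi = 28.54 GPa.
E·α·ΔT = 25.10 MPa ⇒ ΔT = 25.10 / (28.54×10³ × 11.3×10⁻⁶) = 77.82 K.
T = 21.3 + 77.82 = 99.12 °C.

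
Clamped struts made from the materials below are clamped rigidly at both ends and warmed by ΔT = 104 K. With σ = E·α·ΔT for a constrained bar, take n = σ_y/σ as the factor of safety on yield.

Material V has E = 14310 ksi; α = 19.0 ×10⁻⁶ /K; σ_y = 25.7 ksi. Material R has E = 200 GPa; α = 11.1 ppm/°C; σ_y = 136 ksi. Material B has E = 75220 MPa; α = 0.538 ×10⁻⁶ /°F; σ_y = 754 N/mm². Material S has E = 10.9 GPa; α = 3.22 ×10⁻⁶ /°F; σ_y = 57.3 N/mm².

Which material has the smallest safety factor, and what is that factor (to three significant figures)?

With everything in SI (GPa, ×10⁻⁶/K, MPa):
  material V: E = 98.66, α = 19.0, σ_y = 177.2 → σ = 195 MPa, n = 0.909
  material R: E = 200.0, α = 11.1, σ_y = 937.7 → σ = 231 MPa, n = 4.06
  material B: E = 75.22, α = 0.968, σ_y = 754.0 → σ = 7.58 MPa, n = 99.5
  material S: E = 10.90, α = 5.80, σ_y = 57.30 → σ = 6.57 MPa, n = 8.72
Material V has the lowest safety factor, n = 0.909.

material V, n = 0.909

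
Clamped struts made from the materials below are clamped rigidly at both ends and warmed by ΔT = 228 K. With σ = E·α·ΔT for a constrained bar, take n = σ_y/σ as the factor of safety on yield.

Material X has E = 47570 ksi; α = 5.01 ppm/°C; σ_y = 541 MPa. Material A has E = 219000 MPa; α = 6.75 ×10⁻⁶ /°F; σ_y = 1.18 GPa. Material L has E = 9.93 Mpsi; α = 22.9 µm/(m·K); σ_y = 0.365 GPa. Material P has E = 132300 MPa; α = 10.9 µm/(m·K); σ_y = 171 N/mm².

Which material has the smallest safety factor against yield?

With everything in SI (GPa, ×10⁻⁶/K, MPa):
  material X: E = 328.0, α = 5.01, σ_y = 541.0 → σ = 375 MPa, n = 1.44
  material A: E = 219.0, α = 12.1, σ_y = 1180 → σ = 607 MPa, n = 1.95
  material L: E = 68.46, α = 22.9, σ_y = 365.0 → σ = 357 MPa, n = 1.02
  material P: E = 132.3, α = 10.9, σ_y = 171.0 → σ = 329 MPa, n = 0.520
Material P has the lowest safety factor, n = 0.520.

material P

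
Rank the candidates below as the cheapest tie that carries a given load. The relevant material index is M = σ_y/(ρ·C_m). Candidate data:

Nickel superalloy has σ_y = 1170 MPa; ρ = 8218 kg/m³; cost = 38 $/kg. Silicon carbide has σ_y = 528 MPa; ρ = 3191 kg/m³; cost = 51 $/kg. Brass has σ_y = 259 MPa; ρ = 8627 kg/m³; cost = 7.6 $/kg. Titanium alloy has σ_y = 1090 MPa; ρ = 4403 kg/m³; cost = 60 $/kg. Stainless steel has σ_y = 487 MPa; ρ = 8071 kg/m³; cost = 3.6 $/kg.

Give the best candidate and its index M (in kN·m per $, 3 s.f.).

Evaluate M for each candidate:
  stainless steel: M = 16.8 kN·m per $
  titanium alloy: M = 4.13 kN·m per $
  brass: M = 3.95 kN·m per $
  nickel superalloy: M = 3.75 kN·m per $
  silicon carbide: M = 3.24 kN·m per $
Stainless steel ranks first.

stainless steel, M = 16.8 kN·m per $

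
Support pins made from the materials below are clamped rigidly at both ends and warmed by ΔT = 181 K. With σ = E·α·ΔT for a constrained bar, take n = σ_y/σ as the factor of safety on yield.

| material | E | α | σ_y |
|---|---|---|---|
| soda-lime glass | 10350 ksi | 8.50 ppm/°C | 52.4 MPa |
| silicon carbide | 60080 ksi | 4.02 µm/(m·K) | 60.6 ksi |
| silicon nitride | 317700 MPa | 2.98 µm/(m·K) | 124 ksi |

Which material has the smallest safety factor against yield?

With everything in SI (GPa, ×10⁻⁶/K, MPa):
  soda-lime glass: E = 71.36, α = 8.50, σ_y = 52.40 → σ = 110 MPa, n = 0.477
  silicon carbide: E = 414.2, α = 4.02, σ_y = 417.8 → σ = 301 MPa, n = 1.39
  silicon nitride: E = 317.7, α = 2.98, σ_y = 855.0 → σ = 171 MPa, n = 4.99
Soda-lime glass has the lowest safety factor, n = 0.477.

soda-lime glass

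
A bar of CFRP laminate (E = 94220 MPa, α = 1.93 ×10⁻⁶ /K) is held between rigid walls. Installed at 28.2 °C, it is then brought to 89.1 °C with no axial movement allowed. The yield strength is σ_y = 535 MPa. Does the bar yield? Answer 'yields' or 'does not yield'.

E = 94220 MPa = 94.22 GPa.
ΔT = 60.90 K. Constrained thermal stress σ = E·α·ΔT = 94.22×10³ MPa × 1.93×10⁻⁶ × 60.90 = 11.1 MPa (compressive).
Compare to σ_y = 535 MPa: σ < σ_y, so it does not yield.

does not yield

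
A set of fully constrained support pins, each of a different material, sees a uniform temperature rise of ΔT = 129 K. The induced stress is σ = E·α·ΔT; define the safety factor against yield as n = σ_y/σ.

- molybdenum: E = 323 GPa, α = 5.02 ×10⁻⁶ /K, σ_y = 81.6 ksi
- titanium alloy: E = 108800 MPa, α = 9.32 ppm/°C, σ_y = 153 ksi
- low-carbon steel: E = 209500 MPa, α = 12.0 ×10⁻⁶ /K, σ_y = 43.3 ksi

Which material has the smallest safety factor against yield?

low-carbon steel

With everything in SI (GPa, ×10⁻⁶/K, MPa):
  molybdenum: E = 323.0, α = 5.02, σ_y = 562.6 → σ = 209 MPa, n = 2.69
  titanium alloy: E = 108.8, α = 9.32, σ_y = 1055 → σ = 131 MPa, n = 8.06
  low-carbon steel: E = 209.5, α = 12.0, σ_y = 298.5 → σ = 324 MPa, n = 0.921
Smallest n: low-carbon steel with n = 0.921.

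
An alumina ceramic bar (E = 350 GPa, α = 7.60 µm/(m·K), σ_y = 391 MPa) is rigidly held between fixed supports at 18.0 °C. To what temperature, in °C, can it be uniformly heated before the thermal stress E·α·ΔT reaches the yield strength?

E·α·ΔT = 391.0 MPa ⇒ ΔT = 391.0 / (350.0×10³ × 7.60×10⁻⁶) = 147.0 K.
T = 18.0 + 147.0 = 165.0 °C.

165 °C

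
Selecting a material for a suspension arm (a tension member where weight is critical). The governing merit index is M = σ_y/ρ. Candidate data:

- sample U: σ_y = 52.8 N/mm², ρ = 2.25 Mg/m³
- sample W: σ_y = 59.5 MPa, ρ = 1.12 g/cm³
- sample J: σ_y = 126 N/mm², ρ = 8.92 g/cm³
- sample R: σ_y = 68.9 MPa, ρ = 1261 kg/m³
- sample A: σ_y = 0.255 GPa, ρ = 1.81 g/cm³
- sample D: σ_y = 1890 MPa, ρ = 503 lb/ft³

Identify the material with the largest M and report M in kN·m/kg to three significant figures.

After converting to SI:
  sample U: σ_y = 52.80 MPa, ρ = 2250 kg/m³
  sample W: σ_y = 59.50 MPa, ρ = 1120 kg/m³
  sample J: σ_y = 126.0 MPa, ρ = 8920 kg/m³
  sample R: σ_y = 68.90 MPa, ρ = 1261 kg/m³
  sample A: σ_y = 255.0 MPa, ρ = 1810 kg/m³
  sample D: σ_y = 1890 MPa, ρ = 8057 kg/m³
  sample D: M = 235 kN·m/kg
  sample A: M = 141 kN·m/kg
  sample R: M = 54.6 kN·m/kg
  sample W: M = 53.1 kN·m/kg
  sample U: M = 23.5 kN·m/kg
  sample J: M = 14.1 kN·m/kg
Highest index: sample D.

sample D, M = 235 kN·m/kg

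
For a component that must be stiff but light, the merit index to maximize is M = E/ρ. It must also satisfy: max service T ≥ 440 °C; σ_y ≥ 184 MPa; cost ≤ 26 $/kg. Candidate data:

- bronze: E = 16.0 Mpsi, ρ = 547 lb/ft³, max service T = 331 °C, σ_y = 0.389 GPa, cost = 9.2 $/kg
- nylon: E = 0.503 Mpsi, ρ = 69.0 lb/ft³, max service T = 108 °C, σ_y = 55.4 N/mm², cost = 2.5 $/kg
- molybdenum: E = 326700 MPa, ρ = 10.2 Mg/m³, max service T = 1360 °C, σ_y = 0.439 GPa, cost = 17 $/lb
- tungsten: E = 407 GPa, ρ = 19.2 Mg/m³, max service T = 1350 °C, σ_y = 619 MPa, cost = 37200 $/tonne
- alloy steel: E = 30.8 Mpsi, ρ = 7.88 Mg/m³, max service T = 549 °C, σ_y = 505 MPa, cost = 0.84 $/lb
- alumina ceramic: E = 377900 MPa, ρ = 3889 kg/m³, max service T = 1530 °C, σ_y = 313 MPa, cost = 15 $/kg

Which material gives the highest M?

alumina ceramic

Screen on constraints: max service T ≥ 440 °C; σ_y ≥ 184 MPa; cost ≤ 26 $/kg. Survivors: alloy steel, alumina ceramic.
Putting every candidate on a common basis:
  alloy steel: E = 212.4 GPa, ρ = 7880 kg/m³
  alumina ceramic: E = 377.9 GPa, ρ = 3889 kg/m³
  alumina ceramic: M = 97.2 MN·m/kg
  alloy steel: M = 26.9 MN·m/kg
The maximum is for alumina ceramic.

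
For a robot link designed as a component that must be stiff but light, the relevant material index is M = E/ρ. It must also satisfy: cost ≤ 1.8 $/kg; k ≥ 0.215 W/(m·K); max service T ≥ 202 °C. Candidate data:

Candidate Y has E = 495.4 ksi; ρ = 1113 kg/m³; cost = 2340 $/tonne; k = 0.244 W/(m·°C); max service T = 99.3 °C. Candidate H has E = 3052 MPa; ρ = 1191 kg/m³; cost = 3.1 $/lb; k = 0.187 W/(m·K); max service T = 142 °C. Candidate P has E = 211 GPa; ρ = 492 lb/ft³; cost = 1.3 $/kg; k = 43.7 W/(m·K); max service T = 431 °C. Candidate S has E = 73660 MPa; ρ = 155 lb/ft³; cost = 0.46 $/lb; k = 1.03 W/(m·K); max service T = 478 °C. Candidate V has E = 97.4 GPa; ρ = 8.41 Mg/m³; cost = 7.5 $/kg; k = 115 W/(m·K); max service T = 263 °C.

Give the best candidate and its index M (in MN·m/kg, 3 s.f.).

Screen on constraints: cost ≤ 1.8 $/kg; k ≥ 0.215 W/(m·K); max service T ≥ 202 °C. Survivors: candidate P, candidate S.
Convert each candidate to consistent units, then evaluate M:
  candidate P: E = 211.0 GPa, ρ = 7881 kg/m³
  candidate S: E = 73.66 GPa, ρ = 2483 kg/m³
  candidate S: M = 29.7 MN·m/kg
  candidate P: M = 26.8 MN·m/kg
Highest index: candidate S.

candidate S, M = 29.7 MN·m/kg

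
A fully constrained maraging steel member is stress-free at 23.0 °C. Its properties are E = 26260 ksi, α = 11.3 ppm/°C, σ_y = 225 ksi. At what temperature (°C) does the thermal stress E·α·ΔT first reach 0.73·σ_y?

E = 26260 ksi = 181.1 GPa.
σ_y = 225 ksi = 1551 MPa.
E·α·ΔT = 1132 MPa ⇒ ΔT = 1132 / (181.1×10³ × 11.3×10⁻⁶) = 553.5 K.
T = 23.0 + 553.5 = 576.5 °C.

577 °C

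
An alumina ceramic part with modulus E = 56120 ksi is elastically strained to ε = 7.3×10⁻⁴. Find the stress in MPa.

E = 56120 ksi = 386.9 GPa.
σ = E·ε = 386900 MPa × 7.3×10⁻⁴ = 282 MPa.

282 MPa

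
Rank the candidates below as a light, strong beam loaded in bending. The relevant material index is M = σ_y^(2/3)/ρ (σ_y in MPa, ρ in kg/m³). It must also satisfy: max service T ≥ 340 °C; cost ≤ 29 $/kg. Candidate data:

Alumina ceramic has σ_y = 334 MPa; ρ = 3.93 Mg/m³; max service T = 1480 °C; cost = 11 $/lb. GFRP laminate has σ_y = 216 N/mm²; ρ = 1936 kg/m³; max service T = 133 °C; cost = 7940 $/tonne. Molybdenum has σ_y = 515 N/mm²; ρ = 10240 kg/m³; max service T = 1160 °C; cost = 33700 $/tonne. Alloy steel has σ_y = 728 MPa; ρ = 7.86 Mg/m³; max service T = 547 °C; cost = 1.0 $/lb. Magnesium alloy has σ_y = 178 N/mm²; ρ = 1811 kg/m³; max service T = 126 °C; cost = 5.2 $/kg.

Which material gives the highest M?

alumina ceramic

Screen on constraints: max service T ≥ 340 °C; cost ≤ 29 $/kg. Survivors: alumina ceramic, alloy steel.
Convert each candidate to consistent units, then evaluate M:
  alumina ceramic: σ_y = 334.0 MPa, ρ = 3930 kg/m³
  alloy steel: σ_y = 728.0 MPa, ρ = 7860 kg/m³
  alumina ceramic: M = 12.2×10⁻³
  alloy steel: M = 10.3×10⁻³
Alumina ceramic has the largest M.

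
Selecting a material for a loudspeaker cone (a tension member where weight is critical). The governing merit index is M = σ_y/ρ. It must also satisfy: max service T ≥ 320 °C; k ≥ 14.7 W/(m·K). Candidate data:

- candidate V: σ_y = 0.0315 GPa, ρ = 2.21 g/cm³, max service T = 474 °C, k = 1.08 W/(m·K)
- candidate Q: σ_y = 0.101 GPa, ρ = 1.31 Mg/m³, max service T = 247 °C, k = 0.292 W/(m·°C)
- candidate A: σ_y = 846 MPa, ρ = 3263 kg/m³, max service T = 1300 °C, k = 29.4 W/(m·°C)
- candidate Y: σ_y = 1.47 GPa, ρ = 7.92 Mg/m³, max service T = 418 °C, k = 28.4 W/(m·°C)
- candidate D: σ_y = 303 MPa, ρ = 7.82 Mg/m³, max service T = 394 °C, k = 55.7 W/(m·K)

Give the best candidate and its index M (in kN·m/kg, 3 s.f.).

Screen on constraints: max service T ≥ 320 °C; k ≥ 14.7 W/(m·K). Survivors: candidate A, candidate Y, candidate D.
In SI units:
  candidate A: σ_y = 846.0 MPa, ρ = 3263 kg/m³
  candidate Y: σ_y = 1470 MPa, ρ = 7920 kg/m³
  candidate D: σ_y = 303.0 MPa, ρ = 7820 kg/m³
  candidate A: M = 259 kN·m/kg
  candidate Y: M = 186 kN·m/kg
  candidate D: M = 38.7 kN·m/kg
Candidate A ranks first.

candidate A, M = 259 kN·m/kg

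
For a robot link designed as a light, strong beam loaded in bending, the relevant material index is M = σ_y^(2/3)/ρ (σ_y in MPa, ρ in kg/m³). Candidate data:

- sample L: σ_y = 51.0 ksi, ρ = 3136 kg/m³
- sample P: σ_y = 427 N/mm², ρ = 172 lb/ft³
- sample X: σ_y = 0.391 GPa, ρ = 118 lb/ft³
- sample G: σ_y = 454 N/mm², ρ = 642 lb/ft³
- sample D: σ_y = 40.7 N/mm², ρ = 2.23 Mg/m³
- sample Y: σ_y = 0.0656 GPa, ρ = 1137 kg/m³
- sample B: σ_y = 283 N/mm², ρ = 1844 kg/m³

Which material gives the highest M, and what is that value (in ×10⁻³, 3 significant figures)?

In SI units:
  sample L: σ_y = 351.6 MPa, ρ = 3136 kg/m³
  sample P: σ_y = 427.0 MPa, ρ = 2755 kg/m³
  sample X: σ_y = 391.0 MPa, ρ = 1890 kg/m³
  sample G: σ_y = 454.0 MPa, ρ = 10280 kg/m³
  sample D: σ_y = 40.70 MPa, ρ = 2230 kg/m³
  sample Y: σ_y = 65.60 MPa, ρ = 1137 kg/m³
  sample B: σ_y = 283.0 MPa, ρ = 1844 kg/m³
  sample X: M = 28.3×10⁻³
  sample B: M = 23.4×10⁻³
  sample P: M = 20.6×10⁻³
  sample L: M = 15.9×10⁻³
  sample Y: M = 14.3×10⁻³
  sample G: M = 5.74×10⁻³
  sample D: M = 5.31×10⁻³
The maximum is for sample X.

sample X, M = 28.3×10⁻³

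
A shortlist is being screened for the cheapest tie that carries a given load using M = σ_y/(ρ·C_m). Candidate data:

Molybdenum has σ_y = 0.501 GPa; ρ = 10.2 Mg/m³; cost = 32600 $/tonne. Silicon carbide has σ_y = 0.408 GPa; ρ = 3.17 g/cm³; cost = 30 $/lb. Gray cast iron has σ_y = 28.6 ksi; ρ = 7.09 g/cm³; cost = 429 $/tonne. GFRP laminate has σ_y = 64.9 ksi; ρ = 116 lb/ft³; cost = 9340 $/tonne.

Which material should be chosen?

gray cast iron

Convert each candidate to consistent units, then evaluate M:
  molybdenum: σ_y = 501.0 MPa, ρ = 10200 kg/m³, cost = 32.60 $/kg
  silicon carbide: σ_y = 408.0 MPa, ρ = 3170 kg/m³, cost = 66.14 $/kg
  gray cast iron: σ_y = 197.2 MPa, ρ = 7090 kg/m³, cost = 0.4290 $/kg
  GFRP laminate: σ_y = 447.5 MPa, ρ = 1858 kg/m³, cost = 9.340 $/kg
  gray cast iron: M = 64.8 kN·m per $
  GFRP laminate: M = 25.8 kN·m per $
  silicon carbide: M = 1.95 kN·m per $
  molybdenum: M = 1.51 kN·m per $
The maximum is for gray cast iron.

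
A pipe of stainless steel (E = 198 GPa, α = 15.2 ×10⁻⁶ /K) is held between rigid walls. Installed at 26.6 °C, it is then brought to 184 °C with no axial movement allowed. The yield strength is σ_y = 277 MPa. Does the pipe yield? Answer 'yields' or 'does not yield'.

yields

ΔT = 157.4 K. Constrained thermal stress σ = E·α·ΔT = 198.0×10³ MPa × 15.2×10⁻⁶ × 157.4 = 474 MPa (compressive).
Compare to σ_y = 277 MPa: σ ≥ σ_y, so it yields.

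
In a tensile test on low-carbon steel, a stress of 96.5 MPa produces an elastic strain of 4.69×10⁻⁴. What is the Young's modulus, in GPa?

E = σ/ε = 96.5 MPa / 4.69×10⁻⁴ = 205800 MPa = 206 GPa.

206 GPa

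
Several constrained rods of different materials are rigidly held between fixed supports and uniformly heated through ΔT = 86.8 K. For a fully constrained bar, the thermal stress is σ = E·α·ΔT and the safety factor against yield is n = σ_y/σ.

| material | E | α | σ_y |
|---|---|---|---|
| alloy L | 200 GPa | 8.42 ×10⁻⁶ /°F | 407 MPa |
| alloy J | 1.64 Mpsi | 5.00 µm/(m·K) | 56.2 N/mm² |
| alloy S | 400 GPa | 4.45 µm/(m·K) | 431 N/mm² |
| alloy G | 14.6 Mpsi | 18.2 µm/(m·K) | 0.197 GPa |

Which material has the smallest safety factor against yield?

Converting E to GPa, α to ×10⁻⁶/K, σ_y to MPa, then σ and n for each:
  alloy L: E = 200.0, α = 15.2, σ_y = 407.0 → σ = 263 MPa, n = 1.55
  alloy J: E = 11.31, α = 5.00, σ_y = 56.20 → σ = 4.91 MPa, n = 11.5
  alloy S: E = 400.0, α = 4.45, σ_y = 431.0 → σ = 155 MPa, n = 2.79
  alloy G: E = 100.7, α = 18.2, σ_y = 197.0 → σ = 159 MPa, n = 1.24
Smallest n: alloy G with n = 1.24.

alloy G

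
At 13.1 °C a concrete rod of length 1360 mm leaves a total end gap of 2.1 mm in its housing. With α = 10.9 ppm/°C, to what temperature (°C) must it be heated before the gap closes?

155 °C

α·L₀·ΔT = 2.1 mm ⇒ ΔT = 2.1 / (10.9×10⁻⁶ × 1360.0) = 141.7 K.
T = 13.1 + 141.7 = 154.8 °C.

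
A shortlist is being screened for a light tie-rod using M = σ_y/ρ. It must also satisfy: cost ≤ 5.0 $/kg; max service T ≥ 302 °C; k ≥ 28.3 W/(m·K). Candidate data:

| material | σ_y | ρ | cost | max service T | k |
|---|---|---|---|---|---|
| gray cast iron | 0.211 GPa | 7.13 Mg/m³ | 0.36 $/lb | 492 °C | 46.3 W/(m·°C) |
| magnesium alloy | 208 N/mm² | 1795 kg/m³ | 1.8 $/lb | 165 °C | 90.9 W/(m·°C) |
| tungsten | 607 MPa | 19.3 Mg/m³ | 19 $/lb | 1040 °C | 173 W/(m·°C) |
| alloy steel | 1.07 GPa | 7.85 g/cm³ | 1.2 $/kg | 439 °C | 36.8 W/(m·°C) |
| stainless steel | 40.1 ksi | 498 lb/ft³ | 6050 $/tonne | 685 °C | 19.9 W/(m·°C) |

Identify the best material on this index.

Screen on constraints: cost ≤ 5.0 $/kg; max service T ≥ 302 °C; k ≥ 28.3 W/(m·K). Survivors: gray cast iron, alloy steel.
In SI units:
  gray cast iron: σ_y = 211.0 MPa, ρ = 7130 kg/m³
  alloy steel: σ_y = 1070 MPa, ρ = 7850 kg/m³
  alloy steel: M = 136 kN·m/kg
  gray cast iron: M = 29.6 kN·m/kg
The maximum is for alloy steel.

alloy steel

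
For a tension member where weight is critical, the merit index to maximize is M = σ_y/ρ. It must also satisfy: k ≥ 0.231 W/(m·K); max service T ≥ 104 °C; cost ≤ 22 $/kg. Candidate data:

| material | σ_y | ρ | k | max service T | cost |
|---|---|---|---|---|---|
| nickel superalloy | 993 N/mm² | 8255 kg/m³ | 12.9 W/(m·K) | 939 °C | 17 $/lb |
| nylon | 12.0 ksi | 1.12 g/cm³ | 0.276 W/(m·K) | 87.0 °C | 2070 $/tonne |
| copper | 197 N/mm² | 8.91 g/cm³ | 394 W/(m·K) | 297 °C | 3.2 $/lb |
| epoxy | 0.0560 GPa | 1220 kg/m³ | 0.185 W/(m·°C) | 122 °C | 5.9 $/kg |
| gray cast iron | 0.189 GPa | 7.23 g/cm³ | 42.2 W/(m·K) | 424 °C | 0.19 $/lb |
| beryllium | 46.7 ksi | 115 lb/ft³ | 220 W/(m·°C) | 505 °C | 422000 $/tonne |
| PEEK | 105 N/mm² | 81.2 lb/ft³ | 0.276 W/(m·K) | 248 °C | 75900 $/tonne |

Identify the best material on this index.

gray cast iron

Screen on constraints: k ≥ 0.231 W/(m·K); max service T ≥ 104 °C; cost ≤ 22 $/kg. Survivors: copper, gray cast iron.
After converting to SI:
  copper: σ_y = 197.0 MPa, ρ = 8910 kg/m³
  gray cast iron: σ_y = 189.0 MPa, ρ = 7230 kg/m³
  gray cast iron: M = 26.1 kN·m/kg
  copper: M = 22.1 kN·m/kg
The maximum is for gray cast iron.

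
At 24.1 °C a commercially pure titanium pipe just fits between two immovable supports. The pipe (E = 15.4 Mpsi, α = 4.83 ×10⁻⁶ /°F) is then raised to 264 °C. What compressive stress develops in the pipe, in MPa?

E = 15.4 Mpsi = 106.2 GPa.
α = 4.83×10⁻⁶/°F × 9/5 = 8.69×10⁻⁶/K.
ΔT = 239.9 K. Constrained thermal stress σ = E·α·ΔT = 106.2×10³ MPa × 8.69×10⁻⁶ × 239.9 = 221 MPa (compressive).

221 MPa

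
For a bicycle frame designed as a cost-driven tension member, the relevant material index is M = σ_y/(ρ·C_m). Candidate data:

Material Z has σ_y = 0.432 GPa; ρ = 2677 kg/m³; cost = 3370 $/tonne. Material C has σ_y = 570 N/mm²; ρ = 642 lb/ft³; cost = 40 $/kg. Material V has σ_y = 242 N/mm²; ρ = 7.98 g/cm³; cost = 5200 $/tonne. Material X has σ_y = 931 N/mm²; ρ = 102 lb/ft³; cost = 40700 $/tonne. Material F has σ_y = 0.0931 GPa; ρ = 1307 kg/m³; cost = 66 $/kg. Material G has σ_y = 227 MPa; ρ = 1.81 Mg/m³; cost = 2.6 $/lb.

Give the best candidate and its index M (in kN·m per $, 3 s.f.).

Putting every candidate on a common basis:
  material Z: σ_y = 432.0 MPa, ρ = 2677 kg/m³, cost = 3.370 $/kg
  material C: σ_y = 570.0 MPa, ρ = 10280 kg/m³, cost = 40.00 $/kg
  material V: σ_y = 242.0 MPa, ρ = 7980 kg/m³, cost = 5.200 $/kg
  material X: σ_y = 931.0 MPa, ρ = 1634 kg/m³, cost = 40.70 $/kg
  material F: σ_y = 93.10 MPa, ρ = 1307 kg/m³, cost = 66.00 $/kg
  material G: σ_y = 227.0 MPa, ρ = 1810 kg/m³, cost = 5.732 $/kg
  material Z: M = 47.9 kN·m per $
  material G: M = 21.9 kN·m per $
  material X: M = 14.0 kN·m per $
  material V: M = 5.83 kN·m per $
  material C: M = 1.39 kN·m per $
  material F: M = 1.08 kN·m per $
The maximum is for material Z.

material Z, M = 47.9 kN·m per $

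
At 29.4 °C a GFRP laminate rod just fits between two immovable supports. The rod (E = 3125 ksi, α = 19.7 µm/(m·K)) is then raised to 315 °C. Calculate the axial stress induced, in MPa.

121 MPa

E = 3125 ksi = 21.55 GPa.
ΔT = 285.6 K. Constrained thermal stress σ = E·α·ΔT = 21.55×10³ MPa × 19.7×10⁻⁶ × 285.6 = 121 MPa (compressive).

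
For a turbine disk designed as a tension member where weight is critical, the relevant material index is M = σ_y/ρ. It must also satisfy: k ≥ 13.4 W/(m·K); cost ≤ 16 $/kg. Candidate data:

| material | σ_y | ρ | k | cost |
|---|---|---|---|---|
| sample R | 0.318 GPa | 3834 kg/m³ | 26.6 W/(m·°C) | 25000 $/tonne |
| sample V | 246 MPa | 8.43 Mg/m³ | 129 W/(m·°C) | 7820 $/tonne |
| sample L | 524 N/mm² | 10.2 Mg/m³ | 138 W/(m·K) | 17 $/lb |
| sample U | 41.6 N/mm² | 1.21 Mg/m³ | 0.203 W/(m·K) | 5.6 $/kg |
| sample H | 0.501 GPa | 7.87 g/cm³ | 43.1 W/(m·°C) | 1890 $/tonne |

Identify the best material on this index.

Screen on constraints: k ≥ 13.4 W/(m·K); cost ≤ 16 $/kg. Survivors: sample V, sample H.
Convert each candidate to consistent units, then evaluate M:
  sample V: σ_y = 246.0 MPa, ρ = 8430 kg/m³
  sample H: σ_y = 501.0 MPa, ρ = 7870 kg/m³
  sample H: M = 63.7 kN·m/kg
  sample V: M = 29.2 kN·m/kg
Sample H has the largest M.

sample H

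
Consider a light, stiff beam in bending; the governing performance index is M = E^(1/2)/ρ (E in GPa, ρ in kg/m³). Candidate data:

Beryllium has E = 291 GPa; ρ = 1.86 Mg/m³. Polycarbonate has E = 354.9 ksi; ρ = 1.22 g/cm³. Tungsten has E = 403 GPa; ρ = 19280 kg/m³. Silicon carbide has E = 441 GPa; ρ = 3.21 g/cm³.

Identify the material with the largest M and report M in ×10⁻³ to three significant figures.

beryllium, M = 9.17×10⁻³

Putting every candidate on a common basis:
  beryllium: E = 291.0 GPa, ρ = 1860 kg/m³
  polycarbonate: E = 2.447 GPa, ρ = 1220 kg/m³
  tungsten: E = 403.0 GPa, ρ = 19280 kg/m³
  silicon carbide: E = 441.0 GPa, ρ = 3210 kg/m³
  beryllium: M = 9.17×10⁻³
  silicon carbide: M = 6.54×10⁻³
  polycarbonate: M = 1.28×10⁻³
  tungsten: M = 1.04×10⁻³
The maximum is for beryllium.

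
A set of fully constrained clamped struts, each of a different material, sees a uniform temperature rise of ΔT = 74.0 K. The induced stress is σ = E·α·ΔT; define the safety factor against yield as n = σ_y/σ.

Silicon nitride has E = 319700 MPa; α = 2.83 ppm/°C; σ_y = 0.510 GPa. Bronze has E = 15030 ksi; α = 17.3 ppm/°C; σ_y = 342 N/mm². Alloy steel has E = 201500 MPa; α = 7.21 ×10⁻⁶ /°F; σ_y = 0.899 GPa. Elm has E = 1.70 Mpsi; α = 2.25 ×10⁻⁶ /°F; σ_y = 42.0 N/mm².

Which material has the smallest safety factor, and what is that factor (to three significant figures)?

Per material, after unit conversion:
  silicon nitride: E = 319.7, α = 2.83, σ_y = 510.0 → σ = 67.0 MPa, n = 7.62
  bronze: E = 103.6, α = 17.3, σ_y = 342.0 → σ = 133 MPa, n = 2.58
  alloy steel: E = 201.5, α = 13.0, σ_y = 899.0 → σ = 194 MPa, n = 4.65
  elm: E = 11.72, α = 4.05, σ_y = 42.00 → σ = 3.51 MPa, n = 12.0
Smallest n: bronze with n = 2.58.

bronze, n = 2.58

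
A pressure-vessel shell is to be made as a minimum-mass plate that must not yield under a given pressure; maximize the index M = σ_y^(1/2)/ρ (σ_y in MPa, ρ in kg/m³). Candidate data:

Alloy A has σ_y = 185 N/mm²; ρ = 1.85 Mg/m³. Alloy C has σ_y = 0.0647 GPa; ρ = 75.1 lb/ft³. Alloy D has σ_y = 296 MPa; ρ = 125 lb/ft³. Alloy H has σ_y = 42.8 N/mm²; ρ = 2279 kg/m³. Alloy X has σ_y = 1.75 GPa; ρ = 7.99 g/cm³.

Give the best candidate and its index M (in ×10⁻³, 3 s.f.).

alloy D, M = 8.59×10⁻³

In SI units:
  alloy A: σ_y = 185.0 MPa, ρ = 1850 kg/m³
  alloy C: σ_y = 64.70 MPa, ρ = 1203 kg/m³
  alloy D: σ_y = 296.0 MPa, ρ = 2002 kg/m³
  alloy H: σ_y = 42.80 MPa, ρ = 2279 kg/m³
  alloy X: σ_y = 1750 MPa, ρ = 7990 kg/m³
  alloy D: M = 8.59×10⁻³
  alloy A: M = 7.35×10⁻³
  alloy C: M = 6.69×10⁻³
  alloy X: M = 5.24×10⁻³
  alloy H: M = 2.87×10⁻³
Alloy D has the largest M.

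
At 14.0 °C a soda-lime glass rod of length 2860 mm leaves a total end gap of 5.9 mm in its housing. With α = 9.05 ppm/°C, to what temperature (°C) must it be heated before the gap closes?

242 °C

α·L₀·ΔT = 5.9 mm ⇒ ΔT = 5.9 / (9.05×10⁻⁶ × 2860.0) = 227.9 K.
T = 14.0 + 227.9 = 241.9 °C.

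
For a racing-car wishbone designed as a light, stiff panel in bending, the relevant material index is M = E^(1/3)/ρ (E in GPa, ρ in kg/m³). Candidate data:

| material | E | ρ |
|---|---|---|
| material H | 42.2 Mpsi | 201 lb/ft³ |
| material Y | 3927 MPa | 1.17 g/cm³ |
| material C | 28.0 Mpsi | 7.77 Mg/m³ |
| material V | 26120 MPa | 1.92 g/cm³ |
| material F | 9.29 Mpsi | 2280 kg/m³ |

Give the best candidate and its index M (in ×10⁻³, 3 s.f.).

material H, M = 2.06×10⁻³

After converting to SI:
  material H: E = 291.0 GPa, ρ = 3220 kg/m³
  material Y: E = 3.927 GPa, ρ = 1170 kg/m³
  material C: E = 193.1 GPa, ρ = 7770 kg/m³
  material V: E = 26.12 GPa, ρ = 1920 kg/m³
  material F: E = 64.05 GPa, ρ = 2280 kg/m³
  material H: M = 2.06×10⁻³
  material F: M = 1.75×10⁻³
  material V: M = 1.55×10⁻³
  material Y: M = 1.35×10⁻³
  material C: M = 0.744×10⁻³
Material H ranks first.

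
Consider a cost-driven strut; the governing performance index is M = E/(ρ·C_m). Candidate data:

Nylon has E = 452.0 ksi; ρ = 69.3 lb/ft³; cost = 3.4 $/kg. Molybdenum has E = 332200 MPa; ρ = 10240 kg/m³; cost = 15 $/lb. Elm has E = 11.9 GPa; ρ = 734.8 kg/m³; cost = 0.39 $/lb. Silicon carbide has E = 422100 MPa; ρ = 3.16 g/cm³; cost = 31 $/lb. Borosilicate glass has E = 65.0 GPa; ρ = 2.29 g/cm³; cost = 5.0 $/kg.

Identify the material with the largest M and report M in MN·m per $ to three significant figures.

After converting to SI:
  nylon: E = 3.116 GPa, ρ = 1110 kg/m³, cost = 3.400 $/kg
  molybdenum: E = 332.2 GPa, ρ = 10240 kg/m³, cost = 33.07 $/kg
  elm: E = 11.90 GPa, ρ = 734.8 kg/m³, cost = 0.8598 $/kg
  silicon carbide: E = 422.1 GPa, ρ = 3160 kg/m³, cost = 68.34 $/kg
  borosilicate glass: E = 65.00 GPa, ρ = 2290 kg/m³, cost = 5.000 $/kg
  elm: M = 18.8 MN·m per $
  borosilicate glass: M = 5.68 MN·m per $
  silicon carbide: M = 1.95 MN·m per $
  molybdenum: M = 0.981 MN·m per $
  nylon: M = 0.826 MN·m per $
The maximum is for elm.

elm, M = 18.8 MN·m per $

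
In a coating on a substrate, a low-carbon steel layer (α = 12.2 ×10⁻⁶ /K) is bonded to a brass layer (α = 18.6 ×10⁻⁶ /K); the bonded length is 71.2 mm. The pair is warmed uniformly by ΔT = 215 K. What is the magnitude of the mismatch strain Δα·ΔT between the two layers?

1.38×10⁻³

Δα = |12.2 − 18.6|×10⁻⁶/K = 6.40×10⁻⁶/K.
Mismatch strain = Δα·ΔT = 6.40×10⁻⁶ × 215.0 = 1.38×10⁻³.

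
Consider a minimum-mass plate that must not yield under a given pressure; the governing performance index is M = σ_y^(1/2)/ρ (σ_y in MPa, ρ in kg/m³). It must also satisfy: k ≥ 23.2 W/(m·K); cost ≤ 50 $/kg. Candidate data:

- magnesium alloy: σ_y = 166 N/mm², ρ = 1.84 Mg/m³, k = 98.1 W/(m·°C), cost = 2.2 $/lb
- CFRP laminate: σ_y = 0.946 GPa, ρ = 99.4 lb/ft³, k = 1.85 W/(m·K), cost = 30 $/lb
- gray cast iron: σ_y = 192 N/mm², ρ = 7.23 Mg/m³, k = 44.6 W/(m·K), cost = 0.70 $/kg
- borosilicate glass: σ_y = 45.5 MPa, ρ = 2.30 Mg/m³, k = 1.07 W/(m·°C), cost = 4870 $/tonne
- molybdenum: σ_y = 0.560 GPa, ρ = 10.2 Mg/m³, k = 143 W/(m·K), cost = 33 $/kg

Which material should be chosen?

magnesium alloy

Screen on constraints: k ≥ 23.2 W/(m·K); cost ≤ 50 $/kg. Survivors: magnesium alloy, gray cast iron, molybdenum.
Convert each candidate to consistent units, then evaluate M:
  magnesium alloy: σ_y = 166.0 MPa, ρ = 1840 kg/m³
  gray cast iron: σ_y = 192.0 MPa, ρ = 7230 kg/m³
  molybdenum: σ_y = 560.0 MPa, ρ = 10200 kg/m³
  magnesium alloy: M = 7.00×10⁻³
  molybdenum: M = 2.32×10⁻³
  gray cast iron: M = 1.92×10⁻³
The maximum is for magnesium alloy.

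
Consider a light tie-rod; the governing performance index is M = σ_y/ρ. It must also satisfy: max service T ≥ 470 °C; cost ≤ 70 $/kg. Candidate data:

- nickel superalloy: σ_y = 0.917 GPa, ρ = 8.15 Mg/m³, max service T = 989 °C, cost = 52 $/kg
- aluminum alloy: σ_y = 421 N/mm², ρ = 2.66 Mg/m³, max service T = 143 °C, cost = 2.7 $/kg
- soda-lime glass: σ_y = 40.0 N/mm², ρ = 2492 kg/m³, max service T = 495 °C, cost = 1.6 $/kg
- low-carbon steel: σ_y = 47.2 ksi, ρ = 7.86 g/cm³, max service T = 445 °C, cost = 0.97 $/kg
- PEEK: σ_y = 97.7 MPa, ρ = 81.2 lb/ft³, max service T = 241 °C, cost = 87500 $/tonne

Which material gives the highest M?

nickel superalloy

Screen on constraints: max service T ≥ 470 °C; cost ≤ 70 $/kg. Survivors: nickel superalloy, soda-lime glass.
Convert each candidate to consistent units, then evaluate M:
  nickel superalloy: σ_y = 917.0 MPa, ρ = 8150 kg/m³
  soda-lime glass: σ_y = 40.00 MPa, ρ = 2492 kg/m³
  nickel superalloy: M = 113 kN·m/kg
  soda-lime glass: M = 16.1 kN·m/kg
Nickel superalloy has the largest M.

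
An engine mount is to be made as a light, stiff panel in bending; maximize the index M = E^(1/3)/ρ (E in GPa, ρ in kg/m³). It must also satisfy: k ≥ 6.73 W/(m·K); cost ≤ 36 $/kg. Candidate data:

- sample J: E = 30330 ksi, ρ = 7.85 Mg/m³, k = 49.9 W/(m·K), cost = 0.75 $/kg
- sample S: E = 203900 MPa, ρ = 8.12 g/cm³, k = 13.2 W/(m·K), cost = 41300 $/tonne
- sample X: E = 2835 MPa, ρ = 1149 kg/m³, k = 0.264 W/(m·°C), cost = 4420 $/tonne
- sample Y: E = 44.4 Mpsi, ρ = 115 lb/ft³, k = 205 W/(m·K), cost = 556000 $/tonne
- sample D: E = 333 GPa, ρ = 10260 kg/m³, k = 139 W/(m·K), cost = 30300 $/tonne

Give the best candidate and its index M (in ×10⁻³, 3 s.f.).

sample J, M = 0.756×10⁻³

Screen on constraints: k ≥ 6.73 W/(m·K); cost ≤ 36 $/kg. Survivors: sample J, sample D.
Normalizing units and computing the index:
  sample J: E = 209.1 GPa, ρ = 7850 kg/m³
  sample D: E = 333.0 GPa, ρ = 10260 kg/m³
  sample J: M = 0.756×10⁻³
  sample D: M = 0.676×10⁻³
Sample J ranks first.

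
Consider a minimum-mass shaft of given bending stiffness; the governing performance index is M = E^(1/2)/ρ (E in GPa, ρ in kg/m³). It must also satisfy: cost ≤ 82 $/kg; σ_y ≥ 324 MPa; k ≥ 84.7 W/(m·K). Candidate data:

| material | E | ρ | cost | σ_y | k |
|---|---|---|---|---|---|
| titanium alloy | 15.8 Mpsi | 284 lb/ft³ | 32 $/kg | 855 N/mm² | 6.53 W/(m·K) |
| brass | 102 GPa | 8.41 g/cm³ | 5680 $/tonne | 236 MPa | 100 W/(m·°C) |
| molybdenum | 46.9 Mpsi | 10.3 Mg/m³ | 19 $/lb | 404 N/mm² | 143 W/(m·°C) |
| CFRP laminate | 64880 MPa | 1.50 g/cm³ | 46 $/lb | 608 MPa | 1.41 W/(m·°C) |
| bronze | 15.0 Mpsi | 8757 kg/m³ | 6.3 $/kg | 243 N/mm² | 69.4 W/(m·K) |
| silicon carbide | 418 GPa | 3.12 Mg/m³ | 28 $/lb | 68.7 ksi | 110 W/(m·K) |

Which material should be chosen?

silicon carbide

Screen on constraints: cost ≤ 82 $/kg; σ_y ≥ 324 MPa; k ≥ 84.7 W/(m·K). Survivors: molybdenum, silicon carbide.
After converting to SI:
  molybdenum: E = 323.4 GPa, ρ = 10300 kg/m³
  silicon carbide: E = 418.0 GPa, ρ = 3120 kg/m³
  silicon carbide: M = 6.55×10⁻³
  molybdenum: M = 1.75×10⁻³
Silicon carbide has the largest M.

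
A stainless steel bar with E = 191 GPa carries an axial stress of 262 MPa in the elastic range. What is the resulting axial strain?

ε = σ/E = 262 / 191000 = 1.37×10⁻³.

1.37×10⁻³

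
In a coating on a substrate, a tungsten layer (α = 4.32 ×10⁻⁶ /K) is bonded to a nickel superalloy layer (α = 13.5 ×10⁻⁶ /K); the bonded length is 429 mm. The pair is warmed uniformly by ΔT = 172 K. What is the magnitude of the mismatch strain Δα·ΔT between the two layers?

Δα = |4.32 − 13.5|×10⁻⁶/K = 9.18×10⁻⁶/K.
Mismatch strain = Δα·ΔT = 9.18×10⁻⁶ × 172.0 = 1.58×10⁻³.

1.58×10⁻³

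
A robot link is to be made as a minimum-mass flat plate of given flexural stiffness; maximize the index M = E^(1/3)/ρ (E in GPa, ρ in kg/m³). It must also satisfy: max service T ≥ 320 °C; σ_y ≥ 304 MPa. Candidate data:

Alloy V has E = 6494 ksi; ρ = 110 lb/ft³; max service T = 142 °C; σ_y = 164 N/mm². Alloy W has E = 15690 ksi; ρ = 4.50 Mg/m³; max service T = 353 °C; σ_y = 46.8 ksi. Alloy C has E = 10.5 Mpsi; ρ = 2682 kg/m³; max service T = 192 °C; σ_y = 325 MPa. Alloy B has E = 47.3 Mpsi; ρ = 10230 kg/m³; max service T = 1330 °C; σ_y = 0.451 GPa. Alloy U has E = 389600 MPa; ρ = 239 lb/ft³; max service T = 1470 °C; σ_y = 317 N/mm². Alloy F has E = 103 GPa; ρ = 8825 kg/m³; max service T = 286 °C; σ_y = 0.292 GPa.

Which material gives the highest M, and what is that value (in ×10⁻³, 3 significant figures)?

Screen on constraints: max service T ≥ 320 °C; σ_y ≥ 304 MPa. Survivors: alloy W, alloy B, alloy U.
In SI units:
  alloy W: E = 108.2 GPa, ρ = 4500 kg/m³
  alloy B: E = 326.1 GPa, ρ = 10230 kg/m³
  alloy U: E = 389.6 GPa, ρ = 3828 kg/m³
  alloy U: M = 1.91×10⁻³
  alloy W: M = 1.06×10⁻³
  alloy B: M = 0.673×10⁻³
Alloy U ranks first.

alloy U, M = 1.91×10⁻³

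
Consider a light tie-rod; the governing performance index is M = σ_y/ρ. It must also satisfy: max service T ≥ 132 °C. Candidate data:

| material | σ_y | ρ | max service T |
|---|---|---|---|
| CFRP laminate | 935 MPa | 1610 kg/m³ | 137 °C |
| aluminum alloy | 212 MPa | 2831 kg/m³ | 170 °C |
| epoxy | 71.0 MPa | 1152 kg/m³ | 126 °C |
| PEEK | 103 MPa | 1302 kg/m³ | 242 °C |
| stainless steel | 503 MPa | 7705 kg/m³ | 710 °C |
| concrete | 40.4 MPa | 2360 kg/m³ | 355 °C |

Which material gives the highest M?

Screen on constraints: max service T ≥ 132 °C. Survivors: CFRP laminate, aluminum alloy, PEEK, stainless steel, concrete.
Evaluate M for each candidate:
  CFRP laminate: M = 581 kN·m/kg
  PEEK: M = 79.1 kN·m/kg
  aluminum alloy: M = 74.9 kN·m/kg
  stainless steel: M = 65.3 kN·m/kg
  concrete: M = 17.1 kN·m/kg
Highest index: CFRP laminate.

CFRP laminate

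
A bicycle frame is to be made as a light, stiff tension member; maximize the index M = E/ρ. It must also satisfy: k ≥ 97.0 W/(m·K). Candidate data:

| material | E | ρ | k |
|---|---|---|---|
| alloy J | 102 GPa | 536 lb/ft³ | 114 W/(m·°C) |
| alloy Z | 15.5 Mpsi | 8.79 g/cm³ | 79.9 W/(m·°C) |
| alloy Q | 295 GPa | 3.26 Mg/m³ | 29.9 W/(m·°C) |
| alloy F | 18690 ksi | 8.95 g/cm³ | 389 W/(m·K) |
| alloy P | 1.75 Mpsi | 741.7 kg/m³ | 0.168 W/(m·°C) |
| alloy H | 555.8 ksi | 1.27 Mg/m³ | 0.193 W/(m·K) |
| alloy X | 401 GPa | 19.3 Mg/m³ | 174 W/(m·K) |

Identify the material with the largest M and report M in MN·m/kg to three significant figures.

alloy X, M = 20.8 MN·m/kg

Screen on constraints: k ≥ 97.0 W/(m·K). Survivors: alloy J, alloy F, alloy X.
Normalizing units and computing the index:
  alloy J: E = 102.0 GPa, ρ = 8586 kg/m³
  alloy F: E = 128.9 GPa, ρ = 8950 kg/m³
  alloy X: E = 401.0 GPa, ρ = 19300 kg/m³
  alloy X: M = 20.8 MN·m/kg
  alloy F: M = 14.4 MN·m/kg
  alloy J: M = 11.9 MN·m/kg
Alloy X ranks first.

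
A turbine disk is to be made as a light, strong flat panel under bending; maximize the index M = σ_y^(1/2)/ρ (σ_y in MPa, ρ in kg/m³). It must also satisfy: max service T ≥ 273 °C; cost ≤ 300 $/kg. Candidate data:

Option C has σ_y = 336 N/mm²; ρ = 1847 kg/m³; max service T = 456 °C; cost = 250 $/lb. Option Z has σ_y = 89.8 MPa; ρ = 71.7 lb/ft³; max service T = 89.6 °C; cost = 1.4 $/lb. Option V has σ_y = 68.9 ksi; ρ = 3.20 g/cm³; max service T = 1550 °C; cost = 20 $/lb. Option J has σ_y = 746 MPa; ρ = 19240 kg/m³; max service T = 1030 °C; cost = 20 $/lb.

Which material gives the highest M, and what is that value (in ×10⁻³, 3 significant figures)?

Screen on constraints: max service T ≥ 273 °C; cost ≤ 300 $/kg. Survivors: option V, option J.
Normalizing units and computing the index:
  option V: σ_y = 475.0 MPa, ρ = 3200 kg/m³
  option J: σ_y = 746.0 MPa, ρ = 19240 kg/m³
  option V: M = 6.81×10⁻³
  option J: M = 1.42×10⁻³
The maximum is for option V.

option V, M = 6.81×10⁻³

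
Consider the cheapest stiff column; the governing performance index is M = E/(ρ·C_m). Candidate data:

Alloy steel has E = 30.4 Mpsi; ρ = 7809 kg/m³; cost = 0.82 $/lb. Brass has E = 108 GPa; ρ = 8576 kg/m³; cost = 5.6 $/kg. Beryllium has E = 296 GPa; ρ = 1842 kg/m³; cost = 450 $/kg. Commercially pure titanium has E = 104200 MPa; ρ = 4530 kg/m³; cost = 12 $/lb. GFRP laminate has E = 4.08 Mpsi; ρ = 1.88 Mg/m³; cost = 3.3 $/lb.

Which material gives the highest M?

Putting every candidate on a common basis:
  alloy steel: E = 209.6 GPa, ρ = 7809 kg/m³, cost = 1.808 $/kg
  brass: E = 108.0 GPa, ρ = 8576 kg/m³, cost = 5.600 $/kg
  beryllium: E = 296.0 GPa, ρ = 1842 kg/m³, cost = 450.0 $/kg
  commercially pure titanium: E = 104.2 GPa, ρ = 4530 kg/m³, cost = 26.46 $/kg
  GFRP laminate: E = 28.13 GPa, ρ = 1880 kg/m³, cost = 7.275 $/kg
  alloy steel: M = 14.8 MN·m per $
  brass: M = 2.25 MN·m per $
  GFRP laminate: M = 2.06 MN·m per $
  commercially pure titanium: M = 0.869 MN·m per $
  beryllium: M = 0.357 MN·m per $
Highest index: alloy steel.

alloy steel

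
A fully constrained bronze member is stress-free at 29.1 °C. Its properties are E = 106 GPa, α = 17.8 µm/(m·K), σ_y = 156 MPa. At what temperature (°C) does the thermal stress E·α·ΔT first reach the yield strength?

E·α·ΔT = 156.0 MPa ⇒ ΔT = 156.0 / (106.0×10³ × 17.8×10⁻⁶) = 82.68 K.
T = 29.1 + 82.68 = 111.8 °C.

112 °C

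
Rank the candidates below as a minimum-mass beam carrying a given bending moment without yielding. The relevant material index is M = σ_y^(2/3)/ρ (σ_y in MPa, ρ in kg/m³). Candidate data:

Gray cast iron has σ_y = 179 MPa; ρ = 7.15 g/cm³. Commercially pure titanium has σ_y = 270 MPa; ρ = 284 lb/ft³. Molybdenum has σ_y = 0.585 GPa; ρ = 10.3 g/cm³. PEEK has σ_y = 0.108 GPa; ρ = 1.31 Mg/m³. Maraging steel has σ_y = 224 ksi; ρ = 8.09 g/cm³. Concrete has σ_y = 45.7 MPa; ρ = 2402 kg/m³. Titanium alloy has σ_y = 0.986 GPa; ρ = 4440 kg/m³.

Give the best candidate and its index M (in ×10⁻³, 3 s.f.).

titanium alloy, M = 22.3×10⁻³

In SI units:
  gray cast iron: σ_y = 179.0 MPa, ρ = 7150 kg/m³
  commercially pure titanium: σ_y = 270.0 MPa, ρ = 4549 kg/m³
  molybdenum: σ_y = 585.0 MPa, ρ = 10300 kg/m³
  PEEK: σ_y = 108.0 MPa, ρ = 1310 kg/m³
  maraging steel: σ_y = 1544 MPa, ρ = 8090 kg/m³
  concrete: σ_y = 45.70 MPa, ρ = 2402 kg/m³
  titanium alloy: σ_y = 986.0 MPa, ρ = 4440 kg/m³
  titanium alloy: M = 22.3×10⁻³
  PEEK: M = 17.3×10⁻³
  maraging steel: M = 16.5×10⁻³
  commercially pure titanium: M = 9.18×10⁻³
  molybdenum: M = 6.79×10⁻³
  concrete: M = 5.32×10⁻³
  gray cast iron: M = 4.44×10⁻³
Titanium alloy has the largest M.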